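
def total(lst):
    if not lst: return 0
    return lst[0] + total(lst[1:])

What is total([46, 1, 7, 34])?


total([46, 1, 7, 34]) = 46 + total([1, 7, 34])
total([1, 7, 34]) = 1 + total([7, 34])
total([7, 34]) = 7 + total([34])
total([34]) = 34 + total([])
total([]) = 0  (base case)
Total: 46 + 1 + 7 + 34 + 0 = 88

88


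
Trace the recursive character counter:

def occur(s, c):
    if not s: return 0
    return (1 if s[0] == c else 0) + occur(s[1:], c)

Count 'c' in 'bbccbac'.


s[0]='b' != 'c' -> 0
s[0]='b' != 'c' -> 0
s[0]='c' == 'c' -> 1
s[0]='c' == 'c' -> 1
s[0]='b' != 'c' -> 0
s[0]='a' != 'c' -> 0
s[0]='c' == 'c' -> 1
Sum: 0 + 0 + 1 + 1 + 0 + 0 + 1 = 3

3


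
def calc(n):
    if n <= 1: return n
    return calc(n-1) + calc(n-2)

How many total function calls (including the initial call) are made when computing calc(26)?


Let C(n) = total calls for calc(n)
C(0) = 1, C(1) = 1
C(2) = 1 + C(1) + C(0) = 1 + 1 + 1 = 3
C(3) = 1 + C(2) + C(1) = 1 + 3 + 1 = 5
C(4) = 1 + C(3) + C(2) = 1 + 5 + 3 = 9
C(5) = 1 + C(4) + C(3) = 1 + 9 + 5 = 15
C(6) = 1 + C(5) + C(4) = 1 + 15 + 9 = 25
C(7) = 1 + C(6) + C(5) = 1 + 25 + 15 = 41
C(8) = 1 + C(7) + C(6) = 1 + 41 + 25 = 67
C(9) = 1 + C(8) + C(7) = 1 + 67 + 41 = 109
C(10) = 1 + C(9) + C(8) = 1 + 109 + 67 = 177
C(11) = 1 + C(10) + C(9) = 1 + 177 + 109 = 287
C(12) = 1 + C(11) + C(10) = 1 + 287 + 177 = 465
C(13) = 1 + C(12) + C(11) = 1 + 465 + 287 = 753
C(14) = 1 + C(13) + C(12) = 1 + 753 + 465 = 1219
C(15) = 1 + C(14) + C(13) = 1 + 1219 + 753 = 1973
C(16) = 1 + C(15) + C(14) = 1 + 1973 + 1219 = 3193
C(17) = 1 + C(16) + C(15) = 1 + 3193 + 1973 = 5167
C(18) = 1 + C(17) + C(16) = 1 + 5167 + 3193 = 8361
C(19) = 1 + C(18) + C(17) = 1 + 8361 + 5167 = 13529
C(20) = 1 + C(19) + C(18) = 1 + 13529 + 8361 = 21891
C(21) = 1 + C(20) + C(19) = 1 + 21891 + 13529 = 35421
C(22) = 1 + C(21) + C(20) = 1 + 35421 + 21891 = 57313
C(23) = 1 + C(22) + C(21) = 1 + 57313 + 35421 = 92735
C(24) = 1 + C(23) + C(22) = 1 + 92735 + 57313 = 150049
C(25) = 1 + C(24) + C(23) = 1 + 150049 + 92735 = 242785
C(26) = 1 + C(25) + C(24) = 1 + 242785 + 150049 = 392835

392835


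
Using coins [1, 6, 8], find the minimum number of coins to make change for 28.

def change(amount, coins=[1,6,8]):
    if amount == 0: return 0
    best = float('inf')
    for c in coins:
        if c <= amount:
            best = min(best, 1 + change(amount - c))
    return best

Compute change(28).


Building up with DP:
change(0) = 0
change(1) = min(1+change(0)=1+0=1) = 1
change(2) = min(1+change(1)=1+1=2) = 2
change(3) = min(1+change(2)=1+2=3) = 3
change(4) = min(1+change(3)=1+3=4) = 4
change(5) = min(1+change(4)=1+4=5) = 5
change(6) = min(1+change(5)=1+5=6, 1+change(0)=1+0=1) = 1
change(7) = min(1+change(6)=1+1=2, 1+change(1)=1+1=2) = 2
change(8) = min(1+change(7)=1+2=3, 1+change(2)=1+2=3, 1+change(0)=1+0=1) = 1
change(9) = min(1+change(8)=1+1=2, 1+change(3)=1+3=4, 1+change(1)=1+1=2) = 2
change(10) = min(1+change(9)=1+2=3, 1+change(4)=1+4=5, 1+change(2)=1+2=3) = 3
change(11) = min(1+change(10)=1+3=4, 1+change(5)=1+5=6, 1+change(3)=1+3=4) = 4
change(12) = min(1+change(11)=1+4=5, 1+change(6)=1+1=2, 1+change(4)=1+4=5) = 2
change(13) = min(1+change(12)=1+2=3, 1+change(7)=1+2=3, 1+change(5)=1+5=6) = 3
change(14) = min(1+change(13)=1+3=4, 1+change(8)=1+1=2, 1+change(6)=1+1=2) = 2
change(15) = min(1+change(14)=1+2=3, 1+change(9)=1+2=3, 1+change(7)=1+2=3) = 3
change(16) = min(1+change(15)=1+3=4, 1+change(10)=1+3=4, 1+change(8)=1+1=2) = 2
change(17) = min(1+change(16)=1+2=3, 1+change(11)=1+4=5, 1+change(9)=1+2=3) = 3
change(18) = min(1+change(17)=1+3=4, 1+change(12)=1+2=3, 1+change(10)=1+3=4) = 3
change(19) = min(1+change(18)=1+3=4, 1+change(13)=1+3=4, 1+change(11)=1+4=5) = 4
change(20) = min(1+change(19)=1+4=5, 1+change(14)=1+2=3, 1+change(12)=1+2=3) = 3
change(21) = min(1+change(20)=1+3=4, 1+change(15)=1+3=4, 1+change(13)=1+3=4) = 4
change(22) = min(1+change(21)=1+4=5, 1+change(16)=1+2=3, 1+change(14)=1+2=3) = 3
change(23) = min(1+change(22)=1+3=4, 1+change(17)=1+3=4, 1+change(15)=1+3=4) = 4
change(24) = min(1+change(23)=1+4=5, 1+change(18)=1+3=4, 1+change(16)=1+2=3) = 3
change(25) = min(1+change(24)=1+3=4, 1+change(19)=1+4=5, 1+change(17)=1+3=4) = 4
change(26) = min(1+change(25)=1+4=5, 1+change(20)=1+3=4, 1+change(18)=1+3=4) = 4
change(27) = min(1+change(26)=1+4=5, 1+change(21)=1+4=5, 1+change(19)=1+4=5) = 5
change(28) = min(1+change(27)=1+5=6, 1+change(22)=1+3=4, 1+change(20)=1+3=4) = 4

4


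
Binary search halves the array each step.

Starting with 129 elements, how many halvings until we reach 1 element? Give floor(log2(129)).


129 / 2 = 64
64 / 2 = 32
32 / 2 = 16
16 / 2 = 8
8 / 2 = 4
4 / 2 = 2
2 / 2 = 1
Reached 1 after 7 halvings

7


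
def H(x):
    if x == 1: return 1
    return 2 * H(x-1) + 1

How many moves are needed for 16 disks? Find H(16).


H(16) = 2 * H(15) + 1
H(15) = 2 * H(14) + 1
H(14) = 2 * H(13) + 1
H(13) = 2 * H(12) + 1
H(12) = 2 * H(11) + 1
H(11) = 2 * H(10) + 1
H(10) = 2 * H(9) + 1
H(9) = 2 * H(8) + 1
H(8) = 2 * H(7) + 1
H(7) = 2 * H(6) + 1
H(6) = 2 * H(5) + 1
H(5) = 2 * H(4) + 1
H(4) = 2 * H(3) + 1
H(3) = 2 * H(2) + 1
H(2) = 2 * H(1) + 1
H(1) = 1  (base case)
H(2) = 2 * 1 + 1 = 3
H(3) = 2 * 3 + 1 = 7
H(4) = 2 * 7 + 1 = 15
H(5) = 2 * 15 + 1 = 31
H(6) = 2 * 31 + 1 = 63
H(7) = 2 * 63 + 1 = 127
H(8) = 2 * 127 + 1 = 255
H(9) = 2 * 255 + 1 = 511
H(10) = 2 * 511 + 1 = 1023
H(11) = 2 * 1023 + 1 = 2047
H(12) = 2 * 2047 + 1 = 4095
H(13) = 2 * 4095 + 1 = 8191
H(14) = 2 * 8191 + 1 = 16383
H(15) = 2 * 16383 + 1 = 32767
H(16) = 2 * 32767 + 1 = 65535

65535


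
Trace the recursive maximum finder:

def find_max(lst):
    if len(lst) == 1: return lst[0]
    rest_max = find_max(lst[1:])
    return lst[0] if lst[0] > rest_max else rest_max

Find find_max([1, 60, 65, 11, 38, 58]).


find_max([1, 60, 65, 11, 38, 58]): compare 1 with find_max([60, 65, 11, 38, 58])
find_max([60, 65, 11, 38, 58]): compare 60 with find_max([65, 11, 38, 58])
find_max([65, 11, 38, 58]): compare 65 with find_max([11, 38, 58])
find_max([11, 38, 58]): compare 11 with find_max([38, 58])
find_max([38, 58]): compare 38 with find_max([58])
find_max([58]) = 58  (base case)
Compare 38 with 58 -> 58
Compare 11 with 58 -> 58
Compare 65 with 58 -> 65
Compare 60 with 65 -> 65
Compare 1 with 65 -> 65

65


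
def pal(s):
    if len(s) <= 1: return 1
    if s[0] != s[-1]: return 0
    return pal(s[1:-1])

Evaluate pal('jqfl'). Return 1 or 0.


pal('jqfl'): s[0]='j' != s[-1]='l' -> return 0
Result: 0 (not a palindrome)

0


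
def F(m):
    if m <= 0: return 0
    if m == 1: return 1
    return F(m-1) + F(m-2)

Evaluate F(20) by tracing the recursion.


Computing F(20) bottom-up:
F(0) = 0
F(1) = 1
F(2) = F(1) + F(0) = 1 + 0 = 1
F(3) = F(2) + F(1) = 1 + 1 = 2
F(4) = F(3) + F(2) = 2 + 1 = 3
F(5) = F(4) + F(3) = 3 + 2 = 5
F(6) = F(5) + F(4) = 5 + 3 = 8
F(7) = F(6) + F(5) = 8 + 5 = 13
F(8) = F(7) + F(6) = 13 + 8 = 21
F(9) = F(8) + F(7) = 21 + 13 = 34
F(10) = F(9) + F(8) = 34 + 21 = 55
F(11) = F(10) + F(9) = 55 + 34 = 89
F(12) = F(11) + F(10) = 89 + 55 = 144
F(13) = F(12) + F(11) = 144 + 89 = 233
F(14) = F(13) + F(12) = 233 + 144 = 377
F(15) = F(14) + F(13) = 377 + 233 = 610
F(16) = F(15) + F(14) = 610 + 377 = 987
F(17) = F(16) + F(15) = 987 + 610 = 1597
F(18) = F(17) + F(16) = 1597 + 987 = 2584
F(19) = F(18) + F(17) = 2584 + 1597 = 4181
F(20) = F(19) + F(18) = 4181 + 2584 = 6765

6765


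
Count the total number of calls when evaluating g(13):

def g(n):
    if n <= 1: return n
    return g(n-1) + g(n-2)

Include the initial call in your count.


Let C(n) = total calls for g(n)
C(0) = 1, C(1) = 1
C(2) = 1 + C(1) + C(0) = 1 + 1 + 1 = 3
C(3) = 1 + C(2) + C(1) = 1 + 3 + 1 = 5
C(4) = 1 + C(3) + C(2) = 1 + 5 + 3 = 9
C(5) = 1 + C(4) + C(3) = 1 + 9 + 5 = 15
C(6) = 1 + C(5) + C(4) = 1 + 15 + 9 = 25
C(7) = 1 + C(6) + C(5) = 1 + 25 + 15 = 41
C(8) = 1 + C(7) + C(6) = 1 + 41 + 25 = 67
C(9) = 1 + C(8) + C(7) = 1 + 67 + 41 = 109
C(10) = 1 + C(9) + C(8) = 1 + 109 + 67 = 177
C(11) = 1 + C(10) + C(9) = 1 + 177 + 109 = 287
C(12) = 1 + C(11) + C(10) = 1 + 287 + 177 = 465
C(13) = 1 + C(12) + C(11) = 1 + 465 + 287 = 753

753


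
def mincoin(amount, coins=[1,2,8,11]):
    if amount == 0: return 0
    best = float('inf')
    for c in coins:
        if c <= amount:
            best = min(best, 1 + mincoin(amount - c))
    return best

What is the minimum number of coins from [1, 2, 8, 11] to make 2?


Building up with DP:
mincoin(0) = 0
mincoin(1) = min(1+mincoin(0)=1+0=1) = 1
mincoin(2) = min(1+mincoin(1)=1+1=2, 1+mincoin(0)=1+0=1) = 1

1


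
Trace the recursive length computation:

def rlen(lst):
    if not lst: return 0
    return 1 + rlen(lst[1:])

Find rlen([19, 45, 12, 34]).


rlen([19, 45, 12, 34]) = 1 + rlen([45, 12, 34])
rlen([45, 12, 34]) = 1 + rlen([12, 34])
rlen([12, 34]) = 1 + rlen([34])
rlen([34]) = 1 + rlen([])
rlen([]) = 0  (base case)
Unwinding: 1 + 1 + 1 + 1 + 0 = 4

4


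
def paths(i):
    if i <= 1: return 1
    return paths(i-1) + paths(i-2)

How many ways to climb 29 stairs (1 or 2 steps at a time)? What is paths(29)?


Building up from base cases:
paths(0) = 1
paths(1) = 1
paths(2) = paths(1) + paths(0) = 1 + 1 = 2
paths(3) = paths(2) + paths(1) = 2 + 1 = 3
paths(4) = paths(3) + paths(2) = 3 + 2 = 5
paths(5) = paths(4) + paths(3) = 5 + 3 = 8
paths(6) = paths(5) + paths(4) = 8 + 5 = 13
paths(7) = paths(6) + paths(5) = 13 + 8 = 21
paths(8) = paths(7) + paths(6) = 21 + 13 = 34
paths(9) = paths(8) + paths(7) = 34 + 21 = 55
paths(10) = paths(9) + paths(8) = 55 + 34 = 89
paths(11) = paths(10) + paths(9) = 89 + 55 = 144
paths(12) = paths(11) + paths(10) = 144 + 89 = 233
paths(13) = paths(12) + paths(11) = 233 + 144 = 377
paths(14) = paths(13) + paths(12) = 377 + 233 = 610
paths(15) = paths(14) + paths(13) = 610 + 377 = 987
paths(16) = paths(15) + paths(14) = 987 + 610 = 1597
paths(17) = paths(16) + paths(15) = 1597 + 987 = 2584
paths(18) = paths(17) + paths(16) = 2584 + 1597 = 4181
paths(19) = paths(18) + paths(17) = 4181 + 2584 = 6765
paths(20) = paths(19) + paths(18) = 6765 + 4181 = 10946
paths(21) = paths(20) + paths(19) = 10946 + 6765 = 17711
paths(22) = paths(21) + paths(20) = 17711 + 10946 = 28657
paths(23) = paths(22) + paths(21) = 28657 + 17711 = 46368
paths(24) = paths(23) + paths(22) = 46368 + 28657 = 75025
paths(25) = paths(24) + paths(23) = 75025 + 46368 = 121393
paths(26) = paths(25) + paths(24) = 121393 + 75025 = 196418
paths(27) = paths(26) + paths(25) = 196418 + 121393 = 317811
paths(28) = paths(27) + paths(26) = 317811 + 196418 = 514229
paths(29) = paths(28) + paths(27) = 514229 + 317811 = 832040

832040


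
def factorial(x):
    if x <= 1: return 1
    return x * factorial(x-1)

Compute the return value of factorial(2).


factorial(2)
= 2 * factorial(1)
= 2 * 1
= 2

2


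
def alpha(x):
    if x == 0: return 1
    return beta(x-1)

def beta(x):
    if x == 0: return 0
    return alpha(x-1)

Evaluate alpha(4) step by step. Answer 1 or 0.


alpha(4) = beta(3)
beta(3) = alpha(2)
alpha(2) = beta(1)
beta(1) = alpha(0)
alpha(0) = 1  (base case)
Result: 1

1


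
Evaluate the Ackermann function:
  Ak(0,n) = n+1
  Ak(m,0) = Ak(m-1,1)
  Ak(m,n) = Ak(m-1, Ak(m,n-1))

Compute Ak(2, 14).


Ak(2, 14) = Ak(1, Ak(2, 13))
  Ak(2, 13) = Ak(1, Ak(2, 12))
    Ak(2, 12) = Ak(1, Ak(2, 11))
      Ak(2, 11) = Ak(1, Ak(2, 10))
        Ak(2, 10) = Ak(1, Ak(2, 9))
          Ak(2, 9) = Ak(1, Ak(2, 8))
          Ak(2, 8) = Ak(1, Ak(2, 7))
          Ak(2, 7) = Ak(1, Ak(2, 6))
          Ak(2, 6) = Ak(1, Ak(2, 5))
          Ak(2, 5) = Ak(1, Ak(2, 4))
          Ak(2, 4) = Ak(1, Ak(2, 3))
          Ak(2, 3) = Ak(1, Ak(2, 2))
          Ak(2, 2) = Ak(1, Ak(2, 1))
          Ak(2, 1) = Ak(1, Ak(2, 0))
          Ak(2, 0) = Ak(1, 1)
          Ak(1, 1) = Ak(0, Ak(1, 0))
          Ak(1, 0) = Ak(0, 1)
          Ak(0, 1) = 2
            = Ak(0, 2)
          Ak(0, 2) = 3
            = Ak(1, 3)
          Ak(1, 3) = Ak(0, Ak(1, 2))
          Ak(1, 2) = Ak(0, Ak(1, 1))
          Ak(1, 1) = Ak(0, Ak(1, 0))
          Ak(1, 0) = Ak(0, 1)
... (trace truncated)
Result: Ak(2, 14) = 31

31


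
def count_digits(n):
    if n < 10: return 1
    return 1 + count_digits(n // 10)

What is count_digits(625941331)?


count_digits(625941331) = 1 + count_digits(62594133)
count_digits(62594133) = 1 + count_digits(6259413)
count_digits(6259413) = 1 + count_digits(625941)
count_digits(625941) = 1 + count_digits(62594)
count_digits(62594) = 1 + count_digits(6259)
count_digits(6259) = 1 + count_digits(625)
count_digits(625) = 1 + count_digits(62)
count_digits(62) = 1 + count_digits(6)
count_digits(6) = 1  (base case: 6 < 10)
Unwinding: 1 + 1 + 1 + 1 + 1 + 1 + 1 + 1 + 1 = 9

9


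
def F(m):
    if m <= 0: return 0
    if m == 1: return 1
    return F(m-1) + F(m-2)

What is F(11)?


Computing F(11) bottom-up:
F(0) = 0
F(1) = 1
F(2) = F(1) + F(0) = 1 + 0 = 1
F(3) = F(2) + F(1) = 1 + 1 = 2
F(4) = F(3) + F(2) = 2 + 1 = 3
F(5) = F(4) + F(3) = 3 + 2 = 5
F(6) = F(5) + F(4) = 5 + 3 = 8
F(7) = F(6) + F(5) = 8 + 5 = 13
F(8) = F(7) + F(6) = 13 + 8 = 21
F(9) = F(8) + F(7) = 21 + 13 = 34
F(10) = F(9) + F(8) = 34 + 21 = 55
F(11) = F(10) + F(9) = 55 + 34 = 89

89


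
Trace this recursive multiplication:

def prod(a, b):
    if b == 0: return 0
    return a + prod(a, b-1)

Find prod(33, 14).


prod(33, 14) = 33 + prod(33, 13)
prod(33, 13) = 33 + prod(33, 12)
prod(33, 12) = 33 + prod(33, 11)
prod(33, 11) = 33 + prod(33, 10)
prod(33, 10) = 33 + prod(33, 9)
prod(33, 9) = 33 + prod(33, 8)
prod(33, 8) = 33 + prod(33, 7)
prod(33, 7) = 33 + prod(33, 6)
prod(33, 6) = 33 + prod(33, 5)
prod(33, 5) = 33 + prod(33, 4)
prod(33, 4) = 33 + prod(33, 3)
prod(33, 3) = 33 + prod(33, 2)
prod(33, 2) = 33 + prod(33, 1)
prod(33, 1) = 33 + prod(33, 0)
prod(33, 0) = 0  (base case)
Total: 33 + 33 + 33 + 33 + 33 + 33 + 33 + 33 + 33 + 33 + 33 + 33 + 33 + 33 + 0 = 462

462


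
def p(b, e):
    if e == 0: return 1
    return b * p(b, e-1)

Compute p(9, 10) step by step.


p(9, 10)
= 9 * p(9, 9)
= 9 * 9 * p(9, 8)
= 9 * 9 * 9 * p(9, 7)
= 9 * 9 * 9 * 9 * p(9, 6)
= 9 * 9 * 9 * 9 * 9 * p(9, 5)
= 9 * 9 * 9 * 9 * 9 * 9 * p(9, 4)
= 9 * 9 * 9 * 9 * 9 * 9 * 9 * p(9, 3)
= 9 * 9 * 9 * 9 * 9 * 9 * 9 * 9 * p(9, 2)
= 9 * 9 * 9 * 9 * 9 * 9 * 9 * 9 * 9 * p(9, 1)
= 9 * 9 * 9 * 9 * 9 * 9 * 9 * 9 * 9 * 9 * p(9, 0)
= 9 * 9 * 9 * 9 * 9 * 9 * 9 * 9 * 9 * 9 * 1
= 3486784401

3486784401


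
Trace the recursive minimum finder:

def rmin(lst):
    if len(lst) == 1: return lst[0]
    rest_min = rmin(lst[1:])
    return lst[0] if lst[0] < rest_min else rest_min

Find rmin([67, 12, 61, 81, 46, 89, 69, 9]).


rmin([67, 12, 61, 81, 46, 89, 69, 9]): compare 67 with rmin([12, 61, 81, 46, 89, 69, 9])
rmin([12, 61, 81, 46, 89, 69, 9]): compare 12 with rmin([61, 81, 46, 89, 69, 9])
rmin([61, 81, 46, 89, 69, 9]): compare 61 with rmin([81, 46, 89, 69, 9])
rmin([81, 46, 89, 69, 9]): compare 81 with rmin([46, 89, 69, 9])
rmin([46, 89, 69, 9]): compare 46 with rmin([89, 69, 9])
rmin([89, 69, 9]): compare 89 with rmin([69, 9])
rmin([69, 9]): compare 69 with rmin([9])
rmin([9]) = 9  (base case)
Compare 69 with 9 -> 9
Compare 89 with 9 -> 9
Compare 46 with 9 -> 9
Compare 81 with 9 -> 9
Compare 61 with 9 -> 9
Compare 12 with 9 -> 9
Compare 67 with 9 -> 9

9


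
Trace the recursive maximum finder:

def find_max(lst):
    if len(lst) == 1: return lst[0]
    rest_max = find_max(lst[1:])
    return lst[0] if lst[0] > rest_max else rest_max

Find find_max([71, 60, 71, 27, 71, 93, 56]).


find_max([71, 60, 71, 27, 71, 93, 56]): compare 71 with find_max([60, 71, 27, 71, 93, 56])
find_max([60, 71, 27, 71, 93, 56]): compare 60 with find_max([71, 27, 71, 93, 56])
find_max([71, 27, 71, 93, 56]): compare 71 with find_max([27, 71, 93, 56])
find_max([27, 71, 93, 56]): compare 27 with find_max([71, 93, 56])
find_max([71, 93, 56]): compare 71 with find_max([93, 56])
find_max([93, 56]): compare 93 with find_max([56])
find_max([56]) = 56  (base case)
Compare 93 with 56 -> 93
Compare 71 with 93 -> 93
Compare 27 with 93 -> 93
Compare 71 with 93 -> 93
Compare 60 with 93 -> 93
Compare 71 with 93 -> 93

93


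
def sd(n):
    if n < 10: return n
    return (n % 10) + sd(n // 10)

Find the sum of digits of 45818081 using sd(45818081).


sd(45818081) = 1 + sd(4581808)
sd(4581808) = 8 + sd(458180)
sd(458180) = 0 + sd(45818)
sd(45818) = 8 + sd(4581)
sd(4581) = 1 + sd(458)
sd(458) = 8 + sd(45)
sd(45) = 5 + sd(4)
sd(4) = 4  (base case)
Total: 1 + 8 + 0 + 8 + 1 + 8 + 5 + 4 = 35

35


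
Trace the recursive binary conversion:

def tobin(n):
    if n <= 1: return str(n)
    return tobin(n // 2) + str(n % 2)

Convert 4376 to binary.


tobin(4376) = tobin(2188) + '0'
tobin(2188) = tobin(1094) + '0'
tobin(1094) = tobin(547) + '0'
tobin(547) = tobin(273) + '1'
tobin(273) = tobin(136) + '1'
tobin(136) = tobin(68) + '0'
tobin(68) = tobin(34) + '0'
tobin(34) = tobin(17) + '0'
tobin(17) = tobin(8) + '1'
tobin(8) = tobin(4) + '0'
tobin(4) = tobin(2) + '0'
tobin(2) = tobin(1) + '0'
tobin(1) = '1'  (base case)
Concatenating: '1' + '0' + '0' + '0' + '1' + '0' + '0' + '0' + '1' + '1' + '0' + '0' + '0' = '1000100011000'

1000100011000


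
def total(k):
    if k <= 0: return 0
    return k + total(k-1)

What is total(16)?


total(16)
= 16 + 15 + 14 + 13 + 12 + 11 + 10 + 9 + 8 + 7 + 6 + 5 + 4 + 3 + 2 + 1 + total(0)
= 16 + 15 + 14 + 13 + 12 + 11 + 10 + 9 + 8 + 7 + 6 + 5 + 4 + 3 + 2 + 1 + 0
= 136

136


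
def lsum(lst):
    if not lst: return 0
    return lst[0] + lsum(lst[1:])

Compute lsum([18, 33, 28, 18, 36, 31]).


lsum([18, 33, 28, 18, 36, 31]) = 18 + lsum([33, 28, 18, 36, 31])
lsum([33, 28, 18, 36, 31]) = 33 + lsum([28, 18, 36, 31])
lsum([28, 18, 36, 31]) = 28 + lsum([18, 36, 31])
lsum([18, 36, 31]) = 18 + lsum([36, 31])
lsum([36, 31]) = 36 + lsum([31])
lsum([31]) = 31 + lsum([])
lsum([]) = 0  (base case)
Total: 18 + 33 + 28 + 18 + 36 + 31 + 0 = 164

164


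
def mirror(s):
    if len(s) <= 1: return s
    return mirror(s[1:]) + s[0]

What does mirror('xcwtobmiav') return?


mirror('xcwtobmiav') = mirror('cwtobmiav') + 'x'
mirror('cwtobmiav') = mirror('wtobmiav') + 'c'
mirror('wtobmiav') = mirror('tobmiav') + 'w'
mirror('tobmiav') = mirror('obmiav') + 't'
mirror('obmiav') = mirror('bmiav') + 'o'
mirror('bmiav') = mirror('miav') + 'b'
mirror('miav') = mirror('iav') + 'm'
mirror('iav') = mirror('av') + 'i'
mirror('av') = mirror('v') + 'a'
mirror('v') = 'v'  (base case)
Concatenating: 'v' + 'a' + 'i' + 'm' + 'b' + 'o' + 't' + 'w' + 'c' + 'x' = 'vaimbotwcx'

vaimbotwcx


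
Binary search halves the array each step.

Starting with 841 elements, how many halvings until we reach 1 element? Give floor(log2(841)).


841 / 2 = 420
420 / 2 = 210
210 / 2 = 105
105 / 2 = 52
52 / 2 = 26
26 / 2 = 13
13 / 2 = 6
6 / 2 = 3
3 / 2 = 1
Reached 1 after 9 halvings

9


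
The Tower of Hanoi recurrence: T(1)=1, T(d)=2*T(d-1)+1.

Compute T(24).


T(24) = 2 * T(23) + 1
T(23) = 2 * T(22) + 1
T(22) = 2 * T(21) + 1
T(21) = 2 * T(20) + 1
T(20) = 2 * T(19) + 1
T(19) = 2 * T(18) + 1
T(18) = 2 * T(17) + 1
T(17) = 2 * T(16) + 1
T(16) = 2 * T(15) + 1
T(15) = 2 * T(14) + 1
T(14) = 2 * T(13) + 1
T(13) = 2 * T(12) + 1
T(12) = 2 * T(11) + 1
T(11) = 2 * T(10) + 1
T(10) = 2 * T(9) + 1
T(9) = 2 * T(8) + 1
T(8) = 2 * T(7) + 1
T(7) = 2 * T(6) + 1
T(6) = 2 * T(5) + 1
T(5) = 2 * T(4) + 1
T(4) = 2 * T(3) + 1
T(3) = 2 * T(2) + 1
T(2) = 2 * T(1) + 1
T(1) = 1  (base case)
T(2) = 2 * 1 + 1 = 3
T(3) = 2 * 3 + 1 = 7
T(4) = 2 * 7 + 1 = 15
T(5) = 2 * 15 + 1 = 31
T(6) = 2 * 31 + 1 = 63
T(7) = 2 * 63 + 1 = 127
T(8) = 2 * 127 + 1 = 255
T(9) = 2 * 255 + 1 = 511
T(10) = 2 * 511 + 1 = 1023
T(11) = 2 * 1023 + 1 = 2047
T(12) = 2 * 2047 + 1 = 4095
T(13) = 2 * 4095 + 1 = 8191
T(14) = 2 * 8191 + 1 = 16383
T(15) = 2 * 16383 + 1 = 32767
T(16) = 2 * 32767 + 1 = 65535
T(17) = 2 * 65535 + 1 = 131071
T(18) = 2 * 131071 + 1 = 262143
T(19) = 2 * 262143 + 1 = 524287
T(20) = 2 * 524287 + 1 = 1048575
T(21) = 2 * 1048575 + 1 = 2097151
T(22) = 2 * 2097151 + 1 = 4194303
T(23) = 2 * 4194303 + 1 = 8388607
T(24) = 2 * 8388607 + 1 = 16777215

16777215


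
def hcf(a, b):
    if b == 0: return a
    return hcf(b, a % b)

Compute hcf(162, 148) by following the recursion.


hcf(162, 148) = hcf(148, 14)
hcf(148, 14) = hcf(14, 8)
hcf(14, 8) = hcf(8, 6)
hcf(8, 6) = hcf(6, 2)
hcf(6, 2) = hcf(2, 0)
hcf(2, 0) = 2  (base case)

2


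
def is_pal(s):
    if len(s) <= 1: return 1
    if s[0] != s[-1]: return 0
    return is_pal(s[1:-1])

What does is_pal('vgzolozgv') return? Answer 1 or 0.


is_pal('vgzolozgv'): s[0]='v' == s[-1]='v' -> check is_pal('gzolozg')
is_pal('gzolozg'): s[0]='g' == s[-1]='g' -> check is_pal('zoloz')
is_pal('zoloz'): s[0]='z' == s[-1]='z' -> check is_pal('olo')
is_pal('olo'): s[0]='o' == s[-1]='o' -> check is_pal('l')
is_pal('l'): len <= 1 -> return 1  (base case)
Result: 1 (palindrome)

1


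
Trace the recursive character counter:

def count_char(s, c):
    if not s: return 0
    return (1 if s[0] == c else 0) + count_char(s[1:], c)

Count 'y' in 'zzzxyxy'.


s[0]='z' != 'y' -> 0
s[0]='z' != 'y' -> 0
s[0]='z' != 'y' -> 0
s[0]='x' != 'y' -> 0
s[0]='y' == 'y' -> 1
s[0]='x' != 'y' -> 0
s[0]='y' == 'y' -> 1
Sum: 0 + 0 + 0 + 0 + 1 + 0 + 1 = 2

2


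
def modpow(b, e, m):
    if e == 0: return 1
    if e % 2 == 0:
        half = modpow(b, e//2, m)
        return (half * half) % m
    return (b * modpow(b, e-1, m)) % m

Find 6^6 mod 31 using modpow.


modpow(6, 6, 31): e is even, compute modpow(6, 3, 31)
  modpow(6, 3, 31): e is odd, compute modpow(6, 2, 31)
    modpow(6, 2, 31): e is even, compute modpow(6, 1, 31)
      modpow(6, 1, 31): e is odd, compute modpow(6, 0, 31)
        modpow(6, 0, 31) = 1
      (6 * 1) % 31 = 6
    half=6, (6*6) % 31 = 5
  (6 * 5) % 31 = 30
half=30, (30*30) % 31 = 1

1


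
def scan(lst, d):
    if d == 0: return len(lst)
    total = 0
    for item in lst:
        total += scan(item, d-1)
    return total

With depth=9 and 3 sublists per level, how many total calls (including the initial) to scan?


At depth 0 (root): 1 call
At depth 1: each of 1 parents calls scan on 3 children = 3 calls
At depth 2: each of 3 parents calls scan on 3 children = 9 calls
At depth 3: each of 9 parents calls scan on 3 children = 27 calls
At depth 4: each of 27 parents calls scan on 3 children = 81 calls
At depth 5: each of 81 parents calls scan on 3 children = 243 calls
At depth 6: each of 243 parents calls scan on 3 children = 729 calls
At depth 7: each of 729 parents calls scan on 3 children = 2187 calls
At depth 8: each of 2187 parents calls scan on 3 children = 6561 calls
At depth 9: each of 6561 parents calls scan on 3 children = 19683 calls
Total: 1 + 3 + 9 + 27 + 81 + 243 + 729 + 2187 + 6561 + 19683 = 29524

29524


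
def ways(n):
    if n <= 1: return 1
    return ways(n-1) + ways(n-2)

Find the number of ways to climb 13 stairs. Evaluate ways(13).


Building up from base cases:
ways(0) = 1
ways(1) = 1
ways(2) = ways(1) + ways(0) = 1 + 1 = 2
ways(3) = ways(2) + ways(1) = 2 + 1 = 3
ways(4) = ways(3) + ways(2) = 3 + 2 = 5
ways(5) = ways(4) + ways(3) = 5 + 3 = 8
ways(6) = ways(5) + ways(4) = 8 + 5 = 13
ways(7) = ways(6) + ways(5) = 13 + 8 = 21
ways(8) = ways(7) + ways(6) = 21 + 13 = 34
ways(9) = ways(8) + ways(7) = 34 + 21 = 55
ways(10) = ways(9) + ways(8) = 55 + 34 = 89
ways(11) = ways(10) + ways(9) = 89 + 55 = 144
ways(12) = ways(11) + ways(10) = 144 + 89 = 233
ways(13) = ways(12) + ways(11) = 233 + 144 = 377

377


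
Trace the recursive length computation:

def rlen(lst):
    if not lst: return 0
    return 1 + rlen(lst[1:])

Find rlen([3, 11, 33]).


rlen([3, 11, 33]) = 1 + rlen([11, 33])
rlen([11, 33]) = 1 + rlen([33])
rlen([33]) = 1 + rlen([])
rlen([]) = 0  (base case)
Unwinding: 1 + 1 + 1 + 0 = 3

3


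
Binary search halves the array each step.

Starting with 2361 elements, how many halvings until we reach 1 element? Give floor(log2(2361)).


2361 / 2 = 1180
1180 / 2 = 590
590 / 2 = 295
295 / 2 = 147
147 / 2 = 73
73 / 2 = 36
36 / 2 = 18
18 / 2 = 9
9 / 2 = 4
4 / 2 = 2
2 / 2 = 1
Reached 1 after 11 halvings

11


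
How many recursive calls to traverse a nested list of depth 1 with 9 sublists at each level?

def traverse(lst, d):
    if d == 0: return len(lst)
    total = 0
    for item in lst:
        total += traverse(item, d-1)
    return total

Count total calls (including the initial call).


At depth 0 (root): 1 call
At depth 1: each of 1 parents calls traverse on 9 children = 9 calls
Total: 1 + 9 = 10

10


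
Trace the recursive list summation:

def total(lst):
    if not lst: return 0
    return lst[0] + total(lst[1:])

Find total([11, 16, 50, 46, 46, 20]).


total([11, 16, 50, 46, 46, 20]) = 11 + total([16, 50, 46, 46, 20])
total([16, 50, 46, 46, 20]) = 16 + total([50, 46, 46, 20])
total([50, 46, 46, 20]) = 50 + total([46, 46, 20])
total([46, 46, 20]) = 46 + total([46, 20])
total([46, 20]) = 46 + total([20])
total([20]) = 20 + total([])
total([]) = 0  (base case)
Total: 11 + 16 + 50 + 46 + 46 + 20 + 0 = 189

189


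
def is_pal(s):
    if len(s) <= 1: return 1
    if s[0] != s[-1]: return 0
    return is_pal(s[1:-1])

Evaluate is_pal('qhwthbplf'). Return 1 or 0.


is_pal('qhwthbplf'): s[0]='q' != s[-1]='f' -> return 0
Result: 0 (not a palindrome)

0


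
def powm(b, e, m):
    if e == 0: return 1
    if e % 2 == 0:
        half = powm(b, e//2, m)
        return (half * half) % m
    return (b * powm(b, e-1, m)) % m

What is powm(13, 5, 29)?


powm(13, 5, 29): e is odd, compute powm(13, 4, 29)
  powm(13, 4, 29): e is even, compute powm(13, 2, 29)
    powm(13, 2, 29): e is even, compute powm(13, 1, 29)
      powm(13, 1, 29): e is odd, compute powm(13, 0, 29)
        powm(13, 0, 29) = 1
      (13 * 1) % 29 = 13
    half=13, (13*13) % 29 = 24
  half=24, (24*24) % 29 = 25
(13 * 25) % 29 = 6

6


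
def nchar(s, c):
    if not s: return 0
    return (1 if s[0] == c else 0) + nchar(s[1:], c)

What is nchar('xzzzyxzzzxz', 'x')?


s[0]='x' == 'x' -> 1
s[0]='z' != 'x' -> 0
s[0]='z' != 'x' -> 0
s[0]='z' != 'x' -> 0
s[0]='y' != 'x' -> 0
s[0]='x' == 'x' -> 1
s[0]='z' != 'x' -> 0
s[0]='z' != 'x' -> 0
s[0]='z' != 'x' -> 0
s[0]='x' == 'x' -> 1
s[0]='z' != 'x' -> 0
Sum: 1 + 0 + 0 + 0 + 0 + 1 + 0 + 0 + 0 + 1 + 0 = 3

3


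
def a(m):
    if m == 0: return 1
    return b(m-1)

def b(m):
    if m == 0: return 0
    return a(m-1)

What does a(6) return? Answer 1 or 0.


a(6) = b(5)
b(5) = a(4)
a(4) = b(3)
b(3) = a(2)
a(2) = b(1)
b(1) = a(0)
a(0) = 1  (base case)
Result: 1

1


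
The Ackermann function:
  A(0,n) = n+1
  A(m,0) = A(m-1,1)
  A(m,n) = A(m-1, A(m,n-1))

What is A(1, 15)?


A(1, 15) = A(0, A(1, 14))
  A(1, 14) = A(0, A(1, 13))
    A(1, 13) = A(0, A(1, 12))
      A(1, 12) = A(0, A(1, 11))
        A(1, 11) = A(0, A(1, 10))
          A(1, 10) = A(0, A(1, 9))
          A(1, 9) = A(0, A(1, 8))
          A(1, 8) = A(0, A(1, 7))
          A(1, 7) = A(0, A(1, 6))
          A(1, 6) = A(0, A(1, 5))
          A(1, 5) = A(0, A(1, 4))
          A(1, 4) = A(0, A(1, 3))
          A(1, 3) = A(0, A(1, 2))
          A(1, 2) = A(0, A(1, 1))
          A(1, 1) = A(0, A(1, 0))
          A(1, 0) = A(0, 1)
          A(0, 1) = 2
            = A(0, 2)
          A(0, 2) = 3
            = A(0, 3)
          A(0, 3) = 4
            = A(0, 4)
          A(0, 4) = 5
            = A(0, 5)
          A(0, 5) = 6
... (trace truncated)
Result: A(1, 15) = 17

17


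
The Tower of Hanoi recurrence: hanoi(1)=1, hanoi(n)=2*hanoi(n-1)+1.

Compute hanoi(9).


hanoi(9) = 2 * hanoi(8) + 1
hanoi(8) = 2 * hanoi(7) + 1
hanoi(7) = 2 * hanoi(6) + 1
hanoi(6) = 2 * hanoi(5) + 1
hanoi(5) = 2 * hanoi(4) + 1
hanoi(4) = 2 * hanoi(3) + 1
hanoi(3) = 2 * hanoi(2) + 1
hanoi(2) = 2 * hanoi(1) + 1
hanoi(1) = 1  (base case)
hanoi(2) = 2 * 1 + 1 = 3
hanoi(3) = 2 * 3 + 1 = 7
hanoi(4) = 2 * 7 + 1 = 15
hanoi(5) = 2 * 15 + 1 = 31
hanoi(6) = 2 * 31 + 1 = 63
hanoi(7) = 2 * 63 + 1 = 127
hanoi(8) = 2 * 127 + 1 = 255
hanoi(9) = 2 * 255 + 1 = 511

511


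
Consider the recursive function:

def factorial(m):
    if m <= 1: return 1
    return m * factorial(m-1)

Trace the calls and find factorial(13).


factorial(13)
= 13 * factorial(12)
= 13 * 12 * factorial(11)
= 13 * 12 * 11 * factorial(10)
= 13 * 12 * 11 * 10 * factorial(9)
= 13 * 12 * 11 * 10 * 9 * factorial(8)
= 13 * 12 * 11 * 10 * 9 * 8 * factorial(7)
= 13 * 12 * 11 * 10 * 9 * 8 * 7 * factorial(6)
= 13 * 12 * 11 * 10 * 9 * 8 * 7 * 6 * factorial(5)
= 13 * 12 * 11 * 10 * 9 * 8 * 7 * 6 * 5 * factorial(4)
= 13 * 12 * 11 * 10 * 9 * 8 * 7 * 6 * 5 * 4 * factorial(3)
= 13 * 12 * 11 * 10 * 9 * 8 * 7 * 6 * 5 * 4 * 3 * factorial(2)
= 13 * 12 * 11 * 10 * 9 * 8 * 7 * 6 * 5 * 4 * 3 * 2 * factorial(1)
= 13 * 12 * 11 * 10 * 9 * 8 * 7 * 6 * 5 * 4 * 3 * 2 * 1
= 6227020800

6227020800


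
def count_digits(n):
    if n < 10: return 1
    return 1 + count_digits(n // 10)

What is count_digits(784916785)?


count_digits(784916785) = 1 + count_digits(78491678)
count_digits(78491678) = 1 + count_digits(7849167)
count_digits(7849167) = 1 + count_digits(784916)
count_digits(784916) = 1 + count_digits(78491)
count_digits(78491) = 1 + count_digits(7849)
count_digits(7849) = 1 + count_digits(784)
count_digits(784) = 1 + count_digits(78)
count_digits(78) = 1 + count_digits(7)
count_digits(7) = 1  (base case: 7 < 10)
Unwinding: 1 + 1 + 1 + 1 + 1 + 1 + 1 + 1 + 1 = 9

9


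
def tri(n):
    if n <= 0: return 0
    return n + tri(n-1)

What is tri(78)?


tri(78)
= 78 + 77 + 76 + 75 + 74 + 73 + 72 + 71 + 70 + 69 + 68 + 67 + 66 + 65 + 64 + 63 + 62 + 61 + 60 + 59 + 58 + 57 + 56 + 55 + 54 + 53 + 52 + 51 + 50 + 49 + 48 + 47 + 46 + 45 + 44 + 43 + 42 + 41 + 40 + 39 + 38 + 37 + 36 + 35 + 34 + 33 + 32 + 31 + 30 + 29 + 28 + 27 + 26 + 25 + 24 + 23 + 22 + 21 + 20 + 19 + 18 + 17 + 16 + 15 + 14 + 13 + 12 + 11 + 10 + 9 + 8 + 7 + 6 + 5 + 4 + 3 + 2 + 1 + tri(0)
= 78 + 77 + 76 + 75 + 74 + 73 + 72 + 71 + 70 + 69 + 68 + 67 + 66 + 65 + 64 + 63 + 62 + 61 + 60 + 59 + 58 + 57 + 56 + 55 + 54 + 53 + 52 + 51 + 50 + 49 + 48 + 47 + 46 + 45 + 44 + 43 + 42 + 41 + 40 + 39 + 38 + 37 + 36 + 35 + 34 + 33 + 32 + 31 + 30 + 29 + 28 + 27 + 26 + 25 + 24 + 23 + 22 + 21 + 20 + 19 + 18 + 17 + 16 + 15 + 14 + 13 + 12 + 11 + 10 + 9 + 8 + 7 + 6 + 5 + 4 + 3 + 2 + 1 + 0
= 3081

3081


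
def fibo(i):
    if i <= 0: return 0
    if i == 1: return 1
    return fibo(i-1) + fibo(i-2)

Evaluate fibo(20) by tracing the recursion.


Computing fibo(20) bottom-up:
fibo(0) = 0
fibo(1) = 1
fibo(2) = fibo(1) + fibo(0) = 1 + 0 = 1
fibo(3) = fibo(2) + fibo(1) = 1 + 1 = 2
fibo(4) = fibo(3) + fibo(2) = 2 + 1 = 3
fibo(5) = fibo(4) + fibo(3) = 3 + 2 = 5
fibo(6) = fibo(5) + fibo(4) = 5 + 3 = 8
fibo(7) = fibo(6) + fibo(5) = 8 + 5 = 13
fibo(8) = fibo(7) + fibo(6) = 13 + 8 = 21
fibo(9) = fibo(8) + fibo(7) = 21 + 13 = 34
fibo(10) = fibo(9) + fibo(8) = 34 + 21 = 55
fibo(11) = fibo(10) + fibo(9) = 55 + 34 = 89
fibo(12) = fibo(11) + fibo(10) = 89 + 55 = 144
fibo(13) = fibo(12) + fibo(11) = 144 + 89 = 233
fibo(14) = fibo(13) + fibo(12) = 233 + 144 = 377
fibo(15) = fibo(14) + fibo(13) = 377 + 233 = 610
fibo(16) = fibo(15) + fibo(14) = 610 + 377 = 987
fibo(17) = fibo(16) + fibo(15) = 987 + 610 = 1597
fibo(18) = fibo(17) + fibo(16) = 1597 + 987 = 2584
fibo(19) = fibo(18) + fibo(17) = 2584 + 1597 = 4181
fibo(20) = fibo(19) + fibo(18) = 4181 + 2584 = 6765

6765


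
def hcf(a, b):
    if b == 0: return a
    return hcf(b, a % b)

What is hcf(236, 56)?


hcf(236, 56) = hcf(56, 12)
hcf(56, 12) = hcf(12, 8)
hcf(12, 8) = hcf(8, 4)
hcf(8, 4) = hcf(4, 0)
hcf(4, 0) = 4  (base case)

4


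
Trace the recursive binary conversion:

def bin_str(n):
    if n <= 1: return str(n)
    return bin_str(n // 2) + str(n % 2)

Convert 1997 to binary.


bin_str(1997) = bin_str(998) + '1'
bin_str(998) = bin_str(499) + '0'
bin_str(499) = bin_str(249) + '1'
bin_str(249) = bin_str(124) + '1'
bin_str(124) = bin_str(62) + '0'
bin_str(62) = bin_str(31) + '0'
bin_str(31) = bin_str(15) + '1'
bin_str(15) = bin_str(7) + '1'
bin_str(7) = bin_str(3) + '1'
bin_str(3) = bin_str(1) + '1'
bin_str(1) = '1'  (base case)
Concatenating: '1' + '1' + '1' + '1' + '1' + '0' + '0' + '1' + '1' + '0' + '1' = '11111001101'

11111001101


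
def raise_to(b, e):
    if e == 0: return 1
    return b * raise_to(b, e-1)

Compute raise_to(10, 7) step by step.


raise_to(10, 7)
= 10 * raise_to(10, 6)
= 10 * 10 * raise_to(10, 5)
= 10 * 10 * 10 * raise_to(10, 4)
= 10 * 10 * 10 * 10 * raise_to(10, 3)
= 10 * 10 * 10 * 10 * 10 * raise_to(10, 2)
= 10 * 10 * 10 * 10 * 10 * 10 * raise_to(10, 1)
= 10 * 10 * 10 * 10 * 10 * 10 * 10 * raise_to(10, 0)
= 10 * 10 * 10 * 10 * 10 * 10 * 10 * 1
= 10000000

10000000


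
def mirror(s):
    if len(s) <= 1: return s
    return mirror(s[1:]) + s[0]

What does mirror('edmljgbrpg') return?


mirror('edmljgbrpg') = mirror('dmljgbrpg') + 'e'
mirror('dmljgbrpg') = mirror('mljgbrpg') + 'd'
mirror('mljgbrpg') = mirror('ljgbrpg') + 'm'
mirror('ljgbrpg') = mirror('jgbrpg') + 'l'
mirror('jgbrpg') = mirror('gbrpg') + 'j'
mirror('gbrpg') = mirror('brpg') + 'g'
mirror('brpg') = mirror('rpg') + 'b'
mirror('rpg') = mirror('pg') + 'r'
mirror('pg') = mirror('g') + 'p'
mirror('g') = 'g'  (base case)
Concatenating: 'g' + 'p' + 'r' + 'b' + 'g' + 'j' + 'l' + 'm' + 'd' + 'e' = 'gprbgjlmde'

gprbgjlmde


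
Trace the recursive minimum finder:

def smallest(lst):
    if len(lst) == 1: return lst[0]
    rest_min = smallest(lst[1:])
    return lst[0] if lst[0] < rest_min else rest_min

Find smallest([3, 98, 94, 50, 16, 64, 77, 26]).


smallest([3, 98, 94, 50, 16, 64, 77, 26]): compare 3 with smallest([98, 94, 50, 16, 64, 77, 26])
smallest([98, 94, 50, 16, 64, 77, 26]): compare 98 with smallest([94, 50, 16, 64, 77, 26])
smallest([94, 50, 16, 64, 77, 26]): compare 94 with smallest([50, 16, 64, 77, 26])
smallest([50, 16, 64, 77, 26]): compare 50 with smallest([16, 64, 77, 26])
smallest([16, 64, 77, 26]): compare 16 with smallest([64, 77, 26])
smallest([64, 77, 26]): compare 64 with smallest([77, 26])
smallest([77, 26]): compare 77 with smallest([26])
smallest([26]) = 26  (base case)
Compare 77 with 26 -> 26
Compare 64 with 26 -> 26
Compare 16 with 26 -> 16
Compare 50 with 16 -> 16
Compare 94 with 16 -> 16
Compare 98 with 16 -> 16
Compare 3 with 16 -> 3

3


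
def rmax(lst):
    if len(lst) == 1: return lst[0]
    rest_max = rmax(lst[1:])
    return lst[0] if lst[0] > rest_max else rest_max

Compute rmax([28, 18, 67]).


rmax([28, 18, 67]): compare 28 with rmax([18, 67])
rmax([18, 67]): compare 18 with rmax([67])
rmax([67]) = 67  (base case)
Compare 18 with 67 -> 67
Compare 28 with 67 -> 67

67


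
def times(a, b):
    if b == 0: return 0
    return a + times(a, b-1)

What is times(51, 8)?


times(51, 8) = 51 + times(51, 7)
times(51, 7) = 51 + times(51, 6)
times(51, 6) = 51 + times(51, 5)
times(51, 5) = 51 + times(51, 4)
times(51, 4) = 51 + times(51, 3)
times(51, 3) = 51 + times(51, 2)
times(51, 2) = 51 + times(51, 1)
times(51, 1) = 51 + times(51, 0)
times(51, 0) = 0  (base case)
Total: 51 + 51 + 51 + 51 + 51 + 51 + 51 + 51 + 0 = 408

408


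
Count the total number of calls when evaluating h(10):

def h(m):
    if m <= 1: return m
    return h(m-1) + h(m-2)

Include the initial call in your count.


Let C(n) = total calls for h(n)
C(0) = 1, C(1) = 1
C(2) = 1 + C(1) + C(0) = 1 + 1 + 1 = 3
C(3) = 1 + C(2) + C(1) = 1 + 3 + 1 = 5
C(4) = 1 + C(3) + C(2) = 1 + 5 + 3 = 9
C(5) = 1 + C(4) + C(3) = 1 + 9 + 5 = 15
C(6) = 1 + C(5) + C(4) = 1 + 15 + 9 = 25
C(7) = 1 + C(6) + C(5) = 1 + 25 + 15 = 41
C(8) = 1 + C(7) + C(6) = 1 + 41 + 25 = 67
C(9) = 1 + C(8) + C(7) = 1 + 67 + 41 = 109
C(10) = 1 + C(9) + C(8) = 1 + 109 + 67 = 177

177


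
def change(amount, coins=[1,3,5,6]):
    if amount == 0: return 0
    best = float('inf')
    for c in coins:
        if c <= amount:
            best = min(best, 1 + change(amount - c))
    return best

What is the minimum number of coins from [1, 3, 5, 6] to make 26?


Building up with DP:
change(0) = 0
change(1) = min(1+change(0)=1+0=1) = 1
change(2) = min(1+change(1)=1+1=2) = 2
change(3) = min(1+change(2)=1+2=3, 1+change(0)=1+0=1) = 1
change(4) = min(1+change(3)=1+1=2, 1+change(1)=1+1=2) = 2
change(5) = min(1+change(4)=1+2=3, 1+change(2)=1+2=3, 1+change(0)=1+0=1) = 1
change(6) = min(1+change(5)=1+1=2, 1+change(3)=1+1=2, 1+change(1)=1+1=2, 1+change(0)=1+0=1) = 1
change(7) = min(1+change(6)=1+1=2, 1+change(4)=1+2=3, 1+change(2)=1+2=3, 1+change(1)=1+1=2) = 2
change(8) = min(1+change(7)=1+2=3, 1+change(5)=1+1=2, 1+change(3)=1+1=2, 1+change(2)=1+2=3) = 2
change(9) = min(1+change(8)=1+2=3, 1+change(6)=1+1=2, 1+change(4)=1+2=3, 1+change(3)=1+1=2) = 2
change(10) = min(1+change(9)=1+2=3, 1+change(7)=1+2=3, 1+change(5)=1+1=2, 1+change(4)=1+2=3) = 2
change(11) = min(1+change(10)=1+2=3, 1+change(8)=1+2=3, 1+change(6)=1+1=2, 1+change(5)=1+1=2) = 2
change(12) = min(1+change(11)=1+2=3, 1+change(9)=1+2=3, 1+change(7)=1+2=3, 1+change(6)=1+1=2) = 2
change(13) = min(1+change(12)=1+2=3, 1+change(10)=1+2=3, 1+change(8)=1+2=3, 1+change(7)=1+2=3) = 3
change(14) = min(1+change(13)=1+3=4, 1+change(11)=1+2=3, 1+change(9)=1+2=3, 1+change(8)=1+2=3) = 3
change(15) = min(1+change(14)=1+3=4, 1+change(12)=1+2=3, 1+change(10)=1+2=3, 1+change(9)=1+2=3) = 3
change(16) = min(1+change(15)=1+3=4, 1+change(13)=1+3=4, 1+change(11)=1+2=3, 1+change(10)=1+2=3) = 3
change(17) = min(1+change(16)=1+3=4, 1+change(14)=1+3=4, 1+change(12)=1+2=3, 1+change(11)=1+2=3) = 3
change(18) = min(1+change(17)=1+3=4, 1+change(15)=1+3=4, 1+change(13)=1+3=4, 1+change(12)=1+2=3) = 3
change(19) = min(1+change(18)=1+3=4, 1+change(16)=1+3=4, 1+change(14)=1+3=4, 1+change(13)=1+3=4) = 4
change(20) = min(1+change(19)=1+4=5, 1+change(17)=1+3=4, 1+change(15)=1+3=4, 1+change(14)=1+3=4) = 4
change(21) = min(1+change(20)=1+4=5, 1+change(18)=1+3=4, 1+change(16)=1+3=4, 1+change(15)=1+3=4) = 4
change(22) = min(1+change(21)=1+4=5, 1+change(19)=1+4=5, 1+change(17)=1+3=4, 1+change(16)=1+3=4) = 4
change(23) = min(1+change(22)=1+4=5, 1+change(20)=1+4=5, 1+change(18)=1+3=4, 1+change(17)=1+3=4) = 4
change(24) = min(1+change(23)=1+4=5, 1+change(21)=1+4=5, 1+change(19)=1+4=5, 1+change(18)=1+3=4) = 4
change(25) = min(1+change(24)=1+4=5, 1+change(22)=1+4=5, 1+change(20)=1+4=5, 1+change(19)=1+4=5) = 5
change(26) = min(1+change(25)=1+5=6, 1+change(23)=1+4=5, 1+change(21)=1+4=5, 1+change(20)=1+4=5) = 5

5


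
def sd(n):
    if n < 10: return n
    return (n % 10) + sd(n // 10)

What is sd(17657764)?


sd(17657764) = 4 + sd(1765776)
sd(1765776) = 6 + sd(176577)
sd(176577) = 7 + sd(17657)
sd(17657) = 7 + sd(1765)
sd(1765) = 5 + sd(176)
sd(176) = 6 + sd(17)
sd(17) = 7 + sd(1)
sd(1) = 1  (base case)
Total: 4 + 6 + 7 + 7 + 5 + 6 + 7 + 1 = 43

43


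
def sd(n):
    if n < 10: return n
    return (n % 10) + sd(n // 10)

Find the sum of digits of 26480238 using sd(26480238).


sd(26480238) = 8 + sd(2648023)
sd(2648023) = 3 + sd(264802)
sd(264802) = 2 + sd(26480)
sd(26480) = 0 + sd(2648)
sd(2648) = 8 + sd(264)
sd(264) = 4 + sd(26)
sd(26) = 6 + sd(2)
sd(2) = 2  (base case)
Total: 8 + 3 + 2 + 0 + 8 + 4 + 6 + 2 = 33

33


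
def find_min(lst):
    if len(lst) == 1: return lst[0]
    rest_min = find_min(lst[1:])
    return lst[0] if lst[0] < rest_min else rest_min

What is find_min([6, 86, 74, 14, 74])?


find_min([6, 86, 74, 14, 74]): compare 6 with find_min([86, 74, 14, 74])
find_min([86, 74, 14, 74]): compare 86 with find_min([74, 14, 74])
find_min([74, 14, 74]): compare 74 with find_min([14, 74])
find_min([14, 74]): compare 14 with find_min([74])
find_min([74]) = 74  (base case)
Compare 14 with 74 -> 14
Compare 74 with 14 -> 14
Compare 86 with 14 -> 14
Compare 6 with 14 -> 6

6


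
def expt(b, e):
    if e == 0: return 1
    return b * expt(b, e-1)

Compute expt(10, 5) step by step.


expt(10, 5)
= 10 * expt(10, 4)
= 10 * 10 * expt(10, 3)
= 10 * 10 * 10 * expt(10, 2)
= 10 * 10 * 10 * 10 * expt(10, 1)
= 10 * 10 * 10 * 10 * 10 * expt(10, 0)
= 10 * 10 * 10 * 10 * 10 * 1
= 100000

100000


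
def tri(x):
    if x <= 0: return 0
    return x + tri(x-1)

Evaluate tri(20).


tri(20)
= 20 + 19 + 18 + 17 + 16 + 15 + 14 + 13 + 12 + 11 + 10 + 9 + 8 + 7 + 6 + 5 + 4 + 3 + 2 + 1 + tri(0)
= 20 + 19 + 18 + 17 + 16 + 15 + 14 + 13 + 12 + 11 + 10 + 9 + 8 + 7 + 6 + 5 + 4 + 3 + 2 + 1 + 0
= 210

210


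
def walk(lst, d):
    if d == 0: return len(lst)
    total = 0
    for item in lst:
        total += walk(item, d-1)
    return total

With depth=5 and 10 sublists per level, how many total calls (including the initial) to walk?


At depth 0 (root): 1 call
At depth 1: each of 1 parents calls walk on 10 children = 10 calls
At depth 2: each of 10 parents calls walk on 10 children = 100 calls
At depth 3: each of 100 parents calls walk on 10 children = 1000 calls
At depth 4: each of 1000 parents calls walk on 10 children = 10000 calls
At depth 5: each of 10000 parents calls walk on 10 children = 100000 calls
Total: 1 + 10 + 100 + 1000 + 10000 + 100000 = 111111

111111
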